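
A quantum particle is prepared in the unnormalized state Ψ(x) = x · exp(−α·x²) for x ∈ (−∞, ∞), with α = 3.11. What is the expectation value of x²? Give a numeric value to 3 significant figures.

⟨x²⟩ = ∫ x²·|Ψ|² dx / ∫|Ψ|² dx (integrals over the domain).
Expand each integrand as polynomial × e^(−2αx²) and use ∫x^(2j)·e^(−2αx²) dx = (2j−1)!!/(4α)^j · √(π/(2α)), odd powers → 0; here √(π/(2α)) = 0.71069.
State is unnormalized: ∫|Ψ|² dx = 0.057129, and ∫Ψ*·x²·Ψ dx = 0.013777, so ⟨x²⟩ = 0.013777 / 0.057129.
⟨x²⟩ = 0.24116.

0.241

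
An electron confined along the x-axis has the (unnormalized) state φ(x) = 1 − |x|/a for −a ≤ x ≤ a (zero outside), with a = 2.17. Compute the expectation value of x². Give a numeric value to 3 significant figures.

0.471

⟨x²⟩ = ∫ x²·|φ|² dx / ∫|φ|² dx (integrals over the domain).
φ is even, so ∫ over [−a, a] = 2∫₀ᵃ with φ = 1 − x/a there: ∫₀ᵃ (1 − x/a)² dx = a/3, ∫₀ᵃ x²(1 − x/a)² dx = a³/30, ∫₀ᵃ x⁴(1 − x/a)² dx = a⁵/105.
State is unnormalized: ∫|φ|² dx = 1.4467, and ∫φ*·x²·φ dx = 0.68122, so ⟨x²⟩ = 0.68122 / 1.4467.
⟨x²⟩ = 0.47089.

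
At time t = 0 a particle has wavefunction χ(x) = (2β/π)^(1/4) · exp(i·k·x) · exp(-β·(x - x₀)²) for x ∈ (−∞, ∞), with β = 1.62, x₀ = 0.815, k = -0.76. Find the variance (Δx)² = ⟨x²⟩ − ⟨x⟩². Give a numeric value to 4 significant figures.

0.1543

Compute ⟨x⟩ and ⟨x²⟩ separately, then (Δx)² = ⟨x²⟩ − ⟨x⟩².
Gaussian moments (u = x − x₀): ∫u^(2j)·e^(−2βu²) du = (2j−1)!!/(4β)^j · √(π/(2β)), odd powers integrate to 0; here √(π/(2β)) = 0.98470.
⟨x⟩ = 0.81500 and ⟨x²⟩ = 0.81855.
(Δx)² = 0.81855 − (0.81500)² = 0.15432.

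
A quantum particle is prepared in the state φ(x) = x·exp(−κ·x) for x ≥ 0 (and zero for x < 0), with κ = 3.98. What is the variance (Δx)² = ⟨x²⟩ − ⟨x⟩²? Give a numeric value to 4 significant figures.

Compute ⟨x⟩ and ⟨x²⟩ separately, then (Δx)² = ⟨x²⟩ − ⟨x⟩².
Every integrand reduces to terms xʲ·e^(−2κx) on [0, ∞); use ∫₀^∞ xʲ·e^(−2κx) dx = j!/(2κ)^(j+1).
Normalization: ∫|φ|² dx = 0.0039654.
⟨x⟩ = 0.37688 and ⟨x²⟩ = 0.18939.
(Δx)² = 0.18939 − (0.37688)² = 0.047347.

0.04735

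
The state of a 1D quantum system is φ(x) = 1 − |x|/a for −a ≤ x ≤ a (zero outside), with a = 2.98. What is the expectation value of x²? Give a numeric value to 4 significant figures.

0.8880

⟨x²⟩ = ∫ x²·|φ|² dx / ∫|φ|² dx (integrals over the domain).
φ is even, so ∫ over [−a, a] = 2∫₀ᵃ with φ = 1 − x/a there: ∫₀ᵃ (1 − x/a)² dx = a/3, ∫₀ᵃ x²(1 − x/a)² dx = a³/30, ∫₀ᵃ x⁴(1 − x/a)² dx = a⁵/105.
State is unnormalized: ∫|φ|² dx = 1.9867, and ∫φ*·x²·φ dx = 1.7642, so ⟨x²⟩ = 1.7642 / 1.9867.
⟨x²⟩ = 0.88804.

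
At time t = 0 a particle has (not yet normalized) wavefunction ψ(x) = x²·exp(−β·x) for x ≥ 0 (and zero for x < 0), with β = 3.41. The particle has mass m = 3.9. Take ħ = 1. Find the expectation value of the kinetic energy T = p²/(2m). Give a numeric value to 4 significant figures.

0.4969

T = −(ħ²/2m) d²/dx², so ⟨T⟩ = −(ħ²/2m) ∫ ψ*·ψ'' dx / ∫|ψ|² dx; with m = 3.9.
Differentiate x²·exp(−β·x) with the product rule; every integrand then reduces to terms xʲ·e^(−2βx) on [0, ∞), with ∫₀^∞ xʲ·e^(−2βx) dx = j!/(2β)^(j+1).
State is unnormalized: ∫|ψ|² dx = 0.0016266, and ∫ψ*·(−ħ²/2m · ψ'') dx = 0.00080832, so ⟨T⟩ = 0.00080832 / 0.0016266.
⟨T⟩ = 0.49693.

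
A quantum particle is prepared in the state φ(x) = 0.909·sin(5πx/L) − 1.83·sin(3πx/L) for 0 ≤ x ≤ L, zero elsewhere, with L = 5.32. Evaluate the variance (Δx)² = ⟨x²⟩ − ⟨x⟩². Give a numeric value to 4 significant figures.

1.148

Compute ⟨x⟩ and ⟨x²⟩ separately, then (Δx)² = ⟨x²⟩ − ⟨x⟩².
On 0 ≤ x ≤ L (j ≠ l): ∫sin²(jπx/L) dx = L/2, ∫sin(jπx/L)·sin(lπx/L) dx = 0; diagonal moments ∫x·sin²(jπx/L) dx = L²/4, ∫x²·sin²(jπx/L) dx = L³·(1/6 − 1/(4j²π²)); cross terms ∫x·sin(jπx/L)·sin(lπx/L) dx = 0 for j + l even and −4jlL²/(π²(j² − l²)²) for j + l odd, ∫x²·sin(jπx/L)·sin(lπx/L) dx = (−1)^(j+l)·4jlL³/(π²(j² − l²)²); higher powers the same way via product-to-sum and parts.
Normalization: ∫|φ|² dx = 11.106.
⟨x⟩ = 2.6600 and ⟨x²⟩ = 8.2239.
(Δx)² = 8.2239 − (2.6600)² = 1.1483.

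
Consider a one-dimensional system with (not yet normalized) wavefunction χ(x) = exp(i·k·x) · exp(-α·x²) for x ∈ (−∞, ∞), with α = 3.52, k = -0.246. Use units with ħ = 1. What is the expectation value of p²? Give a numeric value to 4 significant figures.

p² χ = −ħ² d²χ/dx²; ⟨p²⟩ = −ħ² ∫ χ*·χ'' dx / ∫|χ|² dx.
Gaussian moments: ∫x^(2j)·e^(−2αx²) dx = (2j−1)!!/(4α)^j · √(π/(2α)), odd powers integrate to 0; here √(π/(2α)) = 0.66802. Derivatives: χ′ = (ik − 2αx)·χ, χ″ = ((ik − 2αx)² − 2α)·χ; the odd-in-x pieces drop out.
State is unnormalized: ∫|χ|² dx = 0.66802, and ∫χ*·(−ħ² χ'') dx = 2.3919, so ⟨p²⟩ = 2.3919 / 0.66802.
⟨p²⟩ = 3.5805.

3.581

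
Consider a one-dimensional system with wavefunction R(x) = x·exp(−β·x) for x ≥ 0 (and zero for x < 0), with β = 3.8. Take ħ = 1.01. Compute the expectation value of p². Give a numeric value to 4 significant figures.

p² R = −ħ² d²R/dx²; ⟨p²⟩ = −ħ² ∫ R*·R'' dx / ∫|R|² dx.
Differentiate x·exp(−β·x) with the product rule; every integrand then reduces to terms xʲ·e^(−2βx) on [0, ∞), with ∫₀^∞ xʲ·e^(−2βx) dx = j!/(2β)^(j+1).
State is unnormalized: ∫|R|² dx = 0.0045561, and ∫R*·(−ħ² R'') dx = 0.067112, so ⟨p²⟩ = 0.067112 / 0.0045561.
⟨p²⟩ = 14.730.

14.73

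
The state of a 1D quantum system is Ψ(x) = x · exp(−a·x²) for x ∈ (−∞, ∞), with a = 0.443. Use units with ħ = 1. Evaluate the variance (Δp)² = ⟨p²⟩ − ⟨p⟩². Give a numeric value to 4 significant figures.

1.329

Compute ⟨p⟩ and ⟨p²⟩ separately; (Δp)² = ⟨p²⟩ − ⟨p⟩².
Expand each integrand as polynomial × e^(−2ax²) and use ∫x^(2j)·e^(−2ax²) dx = (2j−1)!!/(4a)^j · √(π/(2a)), odd powers → 0; here √(π/(2a)) = 1.8830. Differentiate with the product rule, d/dx e^(−ax²) = −2ax·e^(−ax²).
Normalization: ∫|Ψ|² dx = 1.0627.
⟨p⟩ = 0.0000 and ⟨p²⟩ = 1.3290.
(Δp)² = 1.3290 − (0.0000)² = 1.3290.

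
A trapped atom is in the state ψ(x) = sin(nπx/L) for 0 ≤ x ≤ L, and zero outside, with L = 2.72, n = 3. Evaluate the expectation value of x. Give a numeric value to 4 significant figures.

⟨x⟩ = ∫ x·|ψ|² dx / ∫|ψ|² dx (integrals over the domain).
With sin²θ = (1 − cos2θ)/2 on 0 ≤ x ≤ L: ∫sin²(nπx/L) dx = L/2, ∫x·sin²(nπx/L) dx = L²/4, ∫x²·sin²(nπx/L) dx = L³·(1/6 − 1/(4n²π²)); higher powers xᵏ the same way, integrating xᵏ·cos(2nπx/L) by parts.
State is unnormalized: ∫|ψ|² dx = 1.3600, and ∫ψ*·x·ψ dx = 1.8496, so ⟨x⟩ = 1.8496 / 1.3600.
⟨x⟩ = 1.3600.

1.360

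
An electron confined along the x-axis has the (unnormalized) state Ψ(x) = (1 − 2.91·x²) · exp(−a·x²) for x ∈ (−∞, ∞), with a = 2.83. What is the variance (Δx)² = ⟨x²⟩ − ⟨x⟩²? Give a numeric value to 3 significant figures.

0.0580

Compute ⟨x⟩ and ⟨x²⟩ separately, then (Δx)² = ⟨x²⟩ − ⟨x⟩².
Expand each integrand as polynomial × e^(−2ax²) and use ∫x^(2j)·e^(−2ax²) dx = (2j−1)!!/(4a)^j · √(π/(2a)), odd powers → 0; here √(π/(2a)) = 0.74502.
Normalization: ∫|Ψ|² dx = 0.50968.
⟨x⟩ = 0.0000 and ⟨x²⟩ = 0.057960.
(Δx)² = 0.057960 − (0.0000)² = 0.057960.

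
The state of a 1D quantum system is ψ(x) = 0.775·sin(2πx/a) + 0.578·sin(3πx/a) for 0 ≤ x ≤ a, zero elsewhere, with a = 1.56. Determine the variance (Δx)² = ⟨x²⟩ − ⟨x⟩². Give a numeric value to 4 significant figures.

Compute ⟨x⟩ and ⟨x²⟩ separately, then (Δx)² = ⟨x²⟩ − ⟨x⟩².
On 0 ≤ x ≤ a (j ≠ l): ∫sin²(jπx/a) dx = a/2, ∫sin(jπx/a)·sin(lπx/a) dx = 0; diagonal moments ∫x·sin²(jπx/a) dx = a²/4, ∫x²·sin²(jπx/a) dx = a³·(1/6 − 1/(4j²π²)); cross terms ∫x·sin(jπx/a)·sin(lπx/a) dx = 0 for j + l even and −4jla²/(π²(j² − l²)²) for j + l odd, ∫x²·sin(jπx/a)·sin(lπx/a) dx = (−1)^(j+l)·4jla³/(π²(j² − l²)²); higher powers the same way via product-to-sum and parts.
Normalization: ∫|ψ|² dx = 0.72907.
⟨x⟩ = 0.48912 and ⟨x²⟩ = 0.33273.
(Δx)² = 0.33273 − (0.48912)² = 0.093489.

0.09349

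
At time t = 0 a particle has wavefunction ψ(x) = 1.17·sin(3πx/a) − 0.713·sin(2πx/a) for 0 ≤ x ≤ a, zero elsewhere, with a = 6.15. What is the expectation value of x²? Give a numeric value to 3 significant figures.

18.9

⟨x²⟩ = ∫ x²·|ψ|² dx / ∫|ψ|² dx (integrals over the domain).
On 0 ≤ x ≤ a (j ≠ l): ∫sin²(jπx/a) dx = a/2, ∫sin(jπx/a)·sin(lπx/a) dx = 0; diagonal moments ∫x·sin²(jπx/a) dx = a²/4, ∫x²·sin²(jπx/a) dx = a³·(1/6 − 1/(4j²π²)); cross terms ∫x·sin(jπx/a)·sin(lπx/a) dx = 0 for j + l even and −4jla²/(π²(j² − l²)²) for j + l odd, ∫x²·sin(jπx/a)·sin(lπx/a) dx = (−1)^(j+l)·4jla³/(π²(j² − l²)²); higher powers the same way via product-to-sum and parts.
State is unnormalized: ∫|ψ|² dx = 5.7726, and ∫ψ*·x²·ψ dx = 108.88, so ⟨x²⟩ = 108.88 / 5.7726.
⟨x²⟩ = 18.862.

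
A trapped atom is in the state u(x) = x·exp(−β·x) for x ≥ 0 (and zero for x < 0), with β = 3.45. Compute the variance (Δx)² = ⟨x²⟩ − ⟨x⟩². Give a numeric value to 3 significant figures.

0.0630

Compute ⟨x⟩ and ⟨x²⟩ separately, then (Δx)² = ⟨x²⟩ − ⟨x⟩².
Every integrand reduces to terms xʲ·e^(−2βx) on [0, ∞); use ∫₀^∞ xʲ·e^(−2βx) dx = j!/(2β)^(j+1).
Normalization: ∫|u|² dx = 0.0060881.
⟨x⟩ = 0.43478 and ⟨x²⟩ = 0.25205.
(Δx)² = 0.25205 − (0.43478)² = 0.063012.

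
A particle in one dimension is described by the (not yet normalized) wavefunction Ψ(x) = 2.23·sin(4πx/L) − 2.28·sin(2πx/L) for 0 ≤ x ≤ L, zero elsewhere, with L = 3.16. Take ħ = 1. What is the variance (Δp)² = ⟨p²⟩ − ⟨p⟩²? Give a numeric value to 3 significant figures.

Compute ⟨p⟩ and ⟨p²⟩ separately; (Δp)² = ⟨p²⟩ − ⟨p⟩².
d²/dx² sin(jπx/L) = −(jπ/L)²·sin(jπx/L); on 0 ≤ x ≤ L, ∫sin²(jπx/L) dx = L/2 and ∫sin(jπx/L)·sin(lπx/L) dx = 0 for j ≠ l, so only diagonal terms survive in ∫|Ψ|² and ∫Ψ·Ψ″; ∫Ψ·Ψ′ dx = [Ψ²/2] between the walls = 0.
Normalization: ∫|Ψ|² dx = 16.071.
⟨p⟩ = 0.0000 and ⟨p²⟩ = 9.7524.
(Δp)² = 9.7524 − (0.0000)² = 9.7524.

9.75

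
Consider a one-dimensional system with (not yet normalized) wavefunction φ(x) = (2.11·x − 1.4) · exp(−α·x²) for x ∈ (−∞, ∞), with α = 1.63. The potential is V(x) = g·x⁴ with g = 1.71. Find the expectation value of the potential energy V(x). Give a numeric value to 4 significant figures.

⟨V⟩ = ∫ V(x)·|φ|² dx / ∫|φ|² dx.
Expand each integrand as polynomial × e^(−2αx²) and use ∫x^(2j)·e^(−2αx²) dx = (2j−1)!!/(4α)^j · √(π/(2α)), odd powers → 0; here √(π/(2α)) = 0.98167.
State is unnormalized: ∫|φ|² dx = 2.5944, and ∫φ*·V(x)·φ dx = 0.63665, so ⟨V⟩ = 0.63665 / 2.5944.
⟨V⟩ = 0.24539.

0.2454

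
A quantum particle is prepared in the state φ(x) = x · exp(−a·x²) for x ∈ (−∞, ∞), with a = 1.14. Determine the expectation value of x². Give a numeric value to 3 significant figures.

0.658

⟨x²⟩ = ∫ x²·|φ|² dx / ∫|φ|² dx (integrals over the domain).
Expand each integrand as polynomial × e^(−2ax²) and use ∫x^(2j)·e^(−2ax²) dx = (2j−1)!!/(4a)^j · √(π/(2a)), odd powers → 0; here √(π/(2a)) = 1.1738.
State is unnormalized: ∫|φ|² dx = 0.25742, and ∫φ*·x²·φ dx = 0.16936, so ⟨x²⟩ = 0.16936 / 0.25742.
⟨x²⟩ = 0.65789.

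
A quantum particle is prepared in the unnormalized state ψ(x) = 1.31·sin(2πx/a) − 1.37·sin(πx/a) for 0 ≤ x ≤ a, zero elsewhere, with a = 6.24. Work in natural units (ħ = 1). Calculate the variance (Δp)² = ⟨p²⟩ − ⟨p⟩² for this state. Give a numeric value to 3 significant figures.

0.617

Compute ⟨p⟩ and ⟨p²⟩ separately; (Δp)² = ⟨p²⟩ − ⟨p⟩².
d²/dx² sin(jπx/a) = −(jπ/a)²·sin(jπx/a); on 0 ≤ x ≤ a, ∫sin²(jπx/a) dx = a/2 and ∫sin(jπx/a)·sin(lπx/a) dx = 0 for j ≠ l, so only diagonal terms survive in ∫|ψ|² and ∫ψ·ψ″; ∫ψ·ψ′ dx = [ψ²/2] between the walls = 0.
Normalization: ∫|ψ|² dx = 11.210.
⟨p⟩ = 0.0000 and ⟨p²⟩ = 0.61667.
(Δp)² = 0.61667 − (0.0000)² = 0.61667.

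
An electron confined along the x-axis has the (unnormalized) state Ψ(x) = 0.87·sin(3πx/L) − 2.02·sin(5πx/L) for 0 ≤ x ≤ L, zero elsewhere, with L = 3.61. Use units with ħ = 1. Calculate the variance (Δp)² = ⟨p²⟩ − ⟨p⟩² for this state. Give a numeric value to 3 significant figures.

Compute ⟨p⟩ and ⟨p²⟩ separately; (Δp)² = ⟨p²⟩ − ⟨p⟩².
d²/dx² sin(jπx/L) = −(jπ/L)²·sin(jπx/L); on 0 ≤ x ≤ L, ∫sin²(jπx/L) dx = L/2 and ∫sin(jπx/L)·sin(lπx/L) dx = 0 for j ≠ l, so only diagonal terms survive in ∫|Ψ|² and ∫Ψ·Ψ″; ∫Ψ·Ψ′ dx = [Ψ²/2] between the walls = 0.
Normalization: ∫|Ψ|² dx = 8.7313.
⟨p⟩ = 0.0000 and ⟨p²⟩ = 17.037.
(Δp)² = 17.037 − (0.0000)² = 17.037.

17.0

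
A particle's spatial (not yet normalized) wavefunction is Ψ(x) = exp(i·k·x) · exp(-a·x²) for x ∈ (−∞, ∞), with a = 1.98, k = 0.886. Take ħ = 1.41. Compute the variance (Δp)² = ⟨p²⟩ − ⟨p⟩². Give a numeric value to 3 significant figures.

3.94

Compute ⟨p⟩ and ⟨p²⟩ separately; (Δp)² = ⟨p²⟩ − ⟨p⟩².
Gaussian moments: ∫x^(2j)·e^(−2ax²) dx = (2j−1)!!/(4a)^j · √(π/(2a)), odd powers integrate to 0; here √(π/(2a)) = 0.89069. Derivatives: Ψ′ = (ik − 2ax)·Ψ, Ψ″ = ((ik − 2ax)² − 2a)·Ψ; the odd-in-x pieces drop out.
Normalization: ∫|Ψ|² dx = 0.89069.
⟨p⟩ = 1.2493 and ⟨p²⟩ = 5.4971.
(Δp)² = 5.4971 − (1.2493)² = 3.9364.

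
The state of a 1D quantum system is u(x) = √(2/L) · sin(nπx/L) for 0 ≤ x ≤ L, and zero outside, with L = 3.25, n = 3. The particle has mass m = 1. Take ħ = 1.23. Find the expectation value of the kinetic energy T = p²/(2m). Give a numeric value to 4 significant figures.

6.361

T = −(ħ²/2m) d²/dx², so ⟨T⟩ = −(ħ²/2m) ∫ u*·u'' dx; with m = 1.
d/dx sin(nπx/L) = (nπ/L)·cos(nπx/L) and d²/dx² sin(nπx/L) = −(nπ/L)²·sin(nπx/L); on 0 ≤ x ≤ L, ∫sin²(nπx/L) dx = L/2 and ∫sin(nπx/L)·cos(nπx/L) dx = 0.
⟨T⟩ = 6.3614.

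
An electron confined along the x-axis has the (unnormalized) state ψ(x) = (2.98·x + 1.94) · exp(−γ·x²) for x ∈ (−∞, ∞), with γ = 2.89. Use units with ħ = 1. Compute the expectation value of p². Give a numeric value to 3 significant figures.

p² ψ = −ħ² d²ψ/dx²; ⟨p²⟩ = −ħ² ∫ ψ*·ψ'' dx / ∫|ψ|² dx.
Expand each integrand as polynomial × e^(−2γx²) and use ∫x^(2j)·e^(−2γx²) dx = (2j−1)!!/(4γ)^j · √(π/(2γ)), odd powers → 0; here √(π/(2γ)) = 0.73724. Differentiate with the product rule, d/dx e^(−γx²) = −2γx·e^(−γx²).
State is unnormalized: ∫|ψ|² dx = 3.3410, and ∫ψ*·(−ħ² ψ'') dx = 12.929, so ⟨p²⟩ = 12.929 / 3.3410.
⟨p²⟩ = 3.8698.

3.87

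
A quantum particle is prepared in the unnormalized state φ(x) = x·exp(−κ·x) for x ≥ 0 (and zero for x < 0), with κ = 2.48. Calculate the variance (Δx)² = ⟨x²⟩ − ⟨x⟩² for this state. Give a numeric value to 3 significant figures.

0.122

Compute ⟨x⟩ and ⟨x²⟩ separately, then (Δx)² = ⟨x²⟩ − ⟨x⟩².
Every integrand reduces to terms xʲ·e^(−2κx) on [0, ∞); use ∫₀^∞ xʲ·e^(−2κx) dx = j!/(2κ)^(j+1).
Normalization: ∫|φ|² dx = 0.016390.
⟨x⟩ = 0.60484 and ⟨x²⟩ = 0.48777.
(Δx)² = 0.48777 − (0.60484)² = 0.12194.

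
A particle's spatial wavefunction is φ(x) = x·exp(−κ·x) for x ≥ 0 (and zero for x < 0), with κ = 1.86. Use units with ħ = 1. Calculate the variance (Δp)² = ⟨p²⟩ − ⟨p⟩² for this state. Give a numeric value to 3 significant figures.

Compute ⟨p⟩ and ⟨p²⟩ separately; (Δp)² = ⟨p²⟩ − ⟨p⟩².
Differentiate x·exp(−κ·x) with the product rule; every integrand then reduces to terms xʲ·e^(−2κx) on [0, ∞), with ∫₀^∞ xʲ·e^(−2κx) dx = j!/(2κ)^(j+1).
Normalization: ∫|φ|² dx = 0.038851.
⟨p⟩ = 0.0000 and ⟨p²⟩ = 3.4596.
(Δp)² = 3.4596 − (0.0000)² = 3.4596.

3.46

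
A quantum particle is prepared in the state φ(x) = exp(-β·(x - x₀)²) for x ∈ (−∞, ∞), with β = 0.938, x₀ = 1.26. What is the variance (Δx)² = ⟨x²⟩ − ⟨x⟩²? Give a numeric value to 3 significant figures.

0.267

Compute ⟨x⟩ and ⟨x²⟩ separately, then (Δx)² = ⟨x²⟩ − ⟨x⟩².
Gaussian moments (u = x − x₀): ∫u^(2j)·e^(−2βu²) du = (2j−1)!!/(4β)^j · √(π/(2β)), odd powers integrate to 0; here √(π/(2β)) = 1.2941.
Normalization: ∫|φ|² dx = 1.2941.
⟨x⟩ = 1.2600 and ⟨x²⟩ = 1.8541.
(Δx)² = 1.8541 − (1.2600)² = 0.26652.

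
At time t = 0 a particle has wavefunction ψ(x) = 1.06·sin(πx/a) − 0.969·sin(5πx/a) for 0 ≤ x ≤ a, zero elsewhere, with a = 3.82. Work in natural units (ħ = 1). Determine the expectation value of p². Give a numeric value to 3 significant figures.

8.07

p² ψ = −ħ² d²ψ/dx²; ⟨p²⟩ = −ħ² ∫ ψ*·ψ'' dx / ∫|ψ|² dx.
d²/dx² sin(jπx/a) = −(jπ/a)²·sin(jπx/a); on 0 ≤ x ≤ a, ∫sin²(jπx/a) dx = a/2 and ∫sin(jπx/a)·sin(lπx/a) dx = 0 for j ≠ l, so only diagonal terms survive in ∫|ψ|² and ∫ψ·ψ″; ∫ψ·ψ′ dx = [ψ²/2] between the walls = 0.
State is unnormalized: ∫|ψ|² dx = 3.9395, and ∫ψ*·(−ħ² ψ'') dx = 31.776, so ⟨p²⟩ = 31.776 / 3.9395.
⟨p²⟩ = 8.0660.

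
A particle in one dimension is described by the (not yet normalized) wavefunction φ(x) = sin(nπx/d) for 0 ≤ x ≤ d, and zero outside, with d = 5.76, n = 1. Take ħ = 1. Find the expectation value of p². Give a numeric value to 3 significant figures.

0.297

p² φ = −ħ² d²φ/dx²; ⟨p²⟩ = −ħ² ∫ φ*·φ'' dx / ∫|φ|² dx.
d/dx sin(nπx/d) = (nπ/d)·cos(nπx/d) and d²/dx² sin(nπx/d) = −(nπ/d)²·sin(nπx/d); on 0 ≤ x ≤ d, ∫sin²(nπx/d) dx = d/2 and ∫sin(nπx/d)·cos(nπx/d) dx = 0.
State is unnormalized: ∫|φ|² dx = 2.8800, and ∫φ*·(−ħ² φ'') dx = 0.85674, so ⟨p²⟩ = 0.85674 / 2.8800.
⟨p²⟩ = 0.29748.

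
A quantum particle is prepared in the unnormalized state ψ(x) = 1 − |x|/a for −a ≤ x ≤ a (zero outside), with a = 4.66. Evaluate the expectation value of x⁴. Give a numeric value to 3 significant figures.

⟨x⁴⟩ = ∫ x⁴·|ψ|² dx / ∫|ψ|² dx (integrals over the domain).
ψ is even, so ∫ over [−a, a] = 2∫₀ᵃ with ψ = 1 − x/a there: ∫₀ᵃ (1 − x/a)² dx = a/3, ∫₀ᵃ x²(1 − x/a)² dx = a³/30, ∫₀ᵃ x⁴(1 − x/a)² dx = a⁵/105.
State is unnormalized: ∫|ψ|² dx = 3.1067, and ∫ψ*·x⁴·ψ dx = 41.857, so ⟨x⁴⟩ = 41.857 / 3.1067.
⟨x⁴⟩ = 13.473.

13.5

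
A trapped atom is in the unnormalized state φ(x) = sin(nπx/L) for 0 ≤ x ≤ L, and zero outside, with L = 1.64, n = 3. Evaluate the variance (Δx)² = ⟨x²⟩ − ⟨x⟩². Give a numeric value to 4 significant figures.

0.2090

Compute ⟨x⟩ and ⟨x²⟩ separately, then (Δx)² = ⟨x²⟩ − ⟨x⟩².
With sin²θ = (1 − cos2θ)/2 on 0 ≤ x ≤ L: ∫sin²(nπx/L) dx = L/2, ∫x·sin²(nπx/L) dx = L²/4, ∫x²·sin²(nπx/L) dx = L³·(1/6 − 1/(4n²π²)); higher powers xᵏ the same way, integrating xᵏ·cos(2nπx/L) by parts.
Normalization: ∫|φ|² dx = 0.82000.
⟨x⟩ = 0.82000 and ⟨x²⟩ = 0.88139.
(Δx)² = 0.88139 − (0.82000)² = 0.20899.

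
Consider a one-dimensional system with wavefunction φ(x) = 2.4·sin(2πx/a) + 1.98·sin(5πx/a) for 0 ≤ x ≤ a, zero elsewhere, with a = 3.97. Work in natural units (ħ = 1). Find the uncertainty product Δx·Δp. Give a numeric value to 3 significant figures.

Δx = √(⟨x²⟩−⟨x⟩²), Δp = √(⟨p²⟩−⟨p⟩²).
On 0 ≤ x ≤ a (j ≠ l): ∫sin²(jπx/a) dx = a/2, ∫sin(jπx/a)·sin(lπx/a) dx = 0; diagonal moments ∫x·sin²(jπx/a) dx = a²/4, ∫x²·sin²(jπx/a) dx = a³·(1/6 − 1/(4j²π²)); cross terms ∫x·sin(jπx/a)·sin(lπx/a) dx = 0 for j + l even and −4jla²/(π²(j² − l²)²) for j + l odd, ∫x²·sin(jπx/a)·sin(lπx/a) dx = (−1)^(j+l)·4jla³/(π²(j² − l²)²); higher powers the same way via product-to-sum and parts. d²/dx² sin(jπx/a) = −(jπ/a)²·sin(jπx/a); on 0 ≤ x ≤ a, ∫sin²(jπx/a) dx = a/2 and ∫sin(jπx/a)·sin(lπx/a) dx = 0 for j ≠ l, so only diagonal terms survive in ∫|φ|² and ∫φ·φ″; ∫φ·φ′ dx = [φ²/2] between the walls = 0.
Normalization: ∫|φ|² dx = 19.216.
⟨x⟩ = 1.9134, ⟨x²⟩ = 4.8375 ⇒ Δx = 1.0847.
⟨p⟩ = 0.0000, ⟨p²⟩ = 7.8305 ⇒ Δp = 2.7983.
Δx·Δp = 3.0353.

3.04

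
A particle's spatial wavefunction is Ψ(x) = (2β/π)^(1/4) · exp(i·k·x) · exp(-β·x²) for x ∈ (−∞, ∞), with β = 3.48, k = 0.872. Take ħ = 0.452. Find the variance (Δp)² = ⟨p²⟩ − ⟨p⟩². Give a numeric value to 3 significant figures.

Compute ⟨p⟩ and ⟨p²⟩ separately; (Δp)² = ⟨p²⟩ − ⟨p⟩².
Gaussian moments: ∫x^(2j)·e^(−2βx²) dx = (2j−1)!!/(4β)^j · √(π/(2β)), odd powers integrate to 0; here √(π/(2β)) = 0.67185. Derivatives: Ψ′ = (ik − 2βx)·Ψ, Ψ″ = ((ik − 2βx)² − 2β)·Ψ; the odd-in-x pieces drop out.
⟨p⟩ = 0.39414 and ⟨p²⟩ = 0.86633.
(Δp)² = 0.86633 − (0.39414)² = 0.71098.

0.711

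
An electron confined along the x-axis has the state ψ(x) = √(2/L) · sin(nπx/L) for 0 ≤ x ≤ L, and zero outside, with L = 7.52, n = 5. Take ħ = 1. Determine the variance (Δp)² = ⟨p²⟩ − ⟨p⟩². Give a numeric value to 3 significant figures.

Compute ⟨p⟩ and ⟨p²⟩ separately; (Δp)² = ⟨p²⟩ − ⟨p⟩².
d/dx sin(nπx/L) = (nπ/L)·cos(nπx/L) and d²/dx² sin(nπx/L) = −(nπ/L)²·sin(nπx/L); on 0 ≤ x ≤ L, ∫sin²(nπx/L) dx = L/2 and ∫sin(nπx/L)·cos(nπx/L) dx = 0.
⟨p⟩ = 0.0000 and ⟨p²⟩ = 4.3632.
(Δp)² = 4.3632 − (0.0000)² = 4.3632.

4.36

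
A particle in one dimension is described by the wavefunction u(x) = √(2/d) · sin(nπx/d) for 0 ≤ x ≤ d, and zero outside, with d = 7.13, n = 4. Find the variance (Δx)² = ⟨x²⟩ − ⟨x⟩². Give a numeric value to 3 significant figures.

Compute ⟨x⟩ and ⟨x²⟩ separately, then (Δx)² = ⟨x²⟩ − ⟨x⟩².
With sin²θ = (1 − cos2θ)/2 on 0 ≤ x ≤ d: ∫sin²(nπx/d) dx = d/2, ∫x·sin²(nπx/d) dx = d²/4, ∫x²·sin²(nπx/d) dx = d³·(1/6 − 1/(4n²π²)); higher powers xᵏ the same way, integrating xᵏ·cos(2nπx/d) by parts.
⟨x⟩ = 3.5650 and ⟨x²⟩ = 16.785.
(Δx)² = 16.785 − (3.5650)² = 4.0754.

4.08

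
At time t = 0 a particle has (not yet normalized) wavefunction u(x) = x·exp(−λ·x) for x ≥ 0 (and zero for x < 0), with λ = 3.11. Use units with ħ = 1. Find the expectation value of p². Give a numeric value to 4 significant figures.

9.672

p² u = −ħ² d²u/dx²; ⟨p²⟩ = −ħ² ∫ u*·u'' dx / ∫|u|² dx.
Differentiate x·exp(−λ·x) with the product rule; every integrand then reduces to terms xʲ·e^(−2λx) on [0, ∞), with ∫₀^∞ xʲ·e^(−2λx) dx = j!/(2λ)^(j+1).
State is unnormalized: ∫|u|² dx = 0.0083111, and ∫u*·(−ħ² u'') dx = 0.080386, so ⟨p²⟩ = 0.080386 / 0.0083111.
⟨p²⟩ = 9.6721.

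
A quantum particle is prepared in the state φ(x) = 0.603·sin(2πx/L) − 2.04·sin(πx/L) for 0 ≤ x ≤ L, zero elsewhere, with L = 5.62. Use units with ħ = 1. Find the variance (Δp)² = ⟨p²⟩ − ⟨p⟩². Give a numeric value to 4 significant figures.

0.3878

Compute ⟨p⟩ and ⟨p²⟩ separately; (Δp)² = ⟨p²⟩ − ⟨p⟩².
d²/dx² sin(jπx/L) = −(jπ/L)²·sin(jπx/L); on 0 ≤ x ≤ L, ∫sin²(jπx/L) dx = L/2 and ∫sin(jπx/L)·sin(lπx/L) dx = 0 for j ≠ l, so only diagonal terms survive in ∫|φ|² and ∫φ·φ″; ∫φ·φ′ dx = [φ²/2] between the walls = 0.
Normalization: ∫|φ|² dx = 12.716.
⟨p⟩ = 0.0000 and ⟨p²⟩ = 0.38781.
(Δp)² = 0.38781 − (0.0000)² = 0.38781.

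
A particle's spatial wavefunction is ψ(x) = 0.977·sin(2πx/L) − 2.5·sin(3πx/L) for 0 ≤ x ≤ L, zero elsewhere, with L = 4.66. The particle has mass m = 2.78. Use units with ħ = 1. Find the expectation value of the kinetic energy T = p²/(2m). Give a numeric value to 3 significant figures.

0.682

T = −(ħ²/2m) d²/dx², so ⟨T⟩ = −(ħ²/2m) ∫ ψ*·ψ'' dx / ∫|ψ|² dx; with m = 2.78.
d²/dx² sin(jπx/L) = −(jπ/L)²·sin(jπx/L); on 0 ≤ x ≤ L, ∫sin²(jπx/L) dx = L/2 and ∫sin(jπx/L)·sin(lπx/L) dx = 0 for j ≠ l, so only diagonal terms survive in ∫|ψ|² and ∫ψ·ψ″; ∫ψ·ψ′ dx = [ψ²/2] between the walls = 0.
State is unnormalized: ∫|ψ|² dx = 16.787, and ∫ψ*·(−ħ²/2m · ψ'') dx = 11.441, so ⟨T⟩ = 11.441 / 16.787.
⟨T⟩ = 0.68154.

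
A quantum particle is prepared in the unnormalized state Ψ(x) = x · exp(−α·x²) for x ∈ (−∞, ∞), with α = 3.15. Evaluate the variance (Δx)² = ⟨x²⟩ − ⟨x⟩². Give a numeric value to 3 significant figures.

Compute ⟨x⟩ and ⟨x²⟩ separately, then (Δx)² = ⟨x²⟩ − ⟨x⟩².
Expand each integrand as polynomial × e^(−2αx²) and use ∫x^(2j)·e^(−2αx²) dx = (2j−1)!!/(4α)^j · √(π/(2α)), odd powers → 0; here √(π/(2α)) = 0.70616.
Normalization: ∫|Ψ|² dx = 0.056045.
⟨x⟩ = 0.0000 and ⟨x²⟩ = 0.23810.
(Δx)² = 0.23810 − (0.0000)² = 0.23810.

0.238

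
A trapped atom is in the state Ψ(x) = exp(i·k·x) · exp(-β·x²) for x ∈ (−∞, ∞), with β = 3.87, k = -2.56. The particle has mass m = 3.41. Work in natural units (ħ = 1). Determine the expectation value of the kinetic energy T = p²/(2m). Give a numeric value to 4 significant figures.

1.528

T = −(ħ²/2m) d²/dx², so ⟨T⟩ = −(ħ²/2m) ∫ Ψ*·Ψ'' dx / ∫|Ψ|² dx; with m = 3.41.
Gaussian moments: ∫x^(2j)·e^(−2βx²) dx = (2j−1)!!/(4β)^j · √(π/(2β)), odd powers integrate to 0; here √(π/(2β)) = 0.63710. Derivatives: Ψ′ = (ik − 2βx)·Ψ, Ψ″ = ((ik − 2βx)² − 2β)·Ψ; the odd-in-x pieces drop out.
State is unnormalized: ∫|Ψ|² dx = 0.63710, and ∫Ψ*·(−ħ²/2m · Ψ'') dx = 0.97373, so ⟨T⟩ = 0.97373 / 0.63710.
⟨T⟩ = 1.5284.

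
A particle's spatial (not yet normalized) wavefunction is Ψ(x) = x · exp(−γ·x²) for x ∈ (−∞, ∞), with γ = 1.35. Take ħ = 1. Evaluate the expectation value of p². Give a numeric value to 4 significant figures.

p² Ψ = −ħ² d²Ψ/dx²; ⟨p²⟩ = −ħ² ∫ Ψ*·Ψ'' dx / ∫|Ψ|² dx.
Expand each integrand as polynomial × e^(−2γx²) and use ∫x^(2j)·e^(−2γx²) dx = (2j−1)!!/(4γ)^j · √(π/(2γ)), odd powers → 0; here √(π/(2γ)) = 1.0787. Differentiate with the product rule, d/dx e^(−γx²) = −2γx·e^(−γx²).
State is unnormalized: ∫|Ψ|² dx = 0.19976, and ∫Ψ*·(−ħ² Ψ'') dx = 0.80901, so ⟨p²⟩ = 0.80901 / 0.19976.
⟨p²⟩ = 4.0500.

4.050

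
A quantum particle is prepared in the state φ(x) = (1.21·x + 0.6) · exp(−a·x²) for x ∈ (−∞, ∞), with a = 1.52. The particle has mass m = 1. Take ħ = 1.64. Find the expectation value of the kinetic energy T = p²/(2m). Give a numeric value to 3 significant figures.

3.68

T = −(ħ²/2m) d²/dx², so ⟨T⟩ = −(ħ²/2m) ∫ φ*·φ'' dx / ∫|φ|² dx; with m = 1.
Expand each integrand as polynomial × e^(−2ax²) and use ∫x^(2j)·e^(−2ax²) dx = (2j−1)!!/(4a)^j · √(π/(2a)), odd powers → 0; here √(π/(2a)) = 1.0166. Differentiate with the product rule, d/dx e^(−ax²) = −2ax·e^(−ax²).
State is unnormalized: ∫|φ|² dx = 0.61076, and ∫φ*·(−ħ²/2m · φ'') dx = 2.2492, so ⟨T⟩ = 2.2492 / 0.61076.
⟨T⟩ = 3.6827.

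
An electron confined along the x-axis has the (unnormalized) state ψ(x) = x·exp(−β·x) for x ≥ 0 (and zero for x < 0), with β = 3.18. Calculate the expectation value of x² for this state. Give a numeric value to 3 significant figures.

0.297

⟨x²⟩ = ∫ x²·|ψ|² dx / ∫|ψ|² dx (integrals over the domain).
Every integrand reduces to terms xʲ·e^(−2βx) on [0, ∞); use ∫₀^∞ xʲ·e^(−2βx) dx = j!/(2β)^(j+1).
State is unnormalized: ∫|ψ|² dx = 0.0077743, and ∫ψ*·x²·ψ dx = 0.0023064, so ⟨x²⟩ = 0.0023064 / 0.0077743.
⟨x²⟩ = 0.29667.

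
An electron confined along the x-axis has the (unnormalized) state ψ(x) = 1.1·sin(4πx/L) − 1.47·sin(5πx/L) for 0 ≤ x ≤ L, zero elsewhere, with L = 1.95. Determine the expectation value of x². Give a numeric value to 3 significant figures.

1.99

⟨x²⟩ = ∫ x²·|ψ|² dx / ∫|ψ|² dx (integrals over the domain).
On 0 ≤ x ≤ L (j ≠ l): ∫sin²(jπx/L) dx = L/2, ∫sin(jπx/L)·sin(lπx/L) dx = 0; diagonal moments ∫x·sin²(jπx/L) dx = L²/4, ∫x²·sin²(jπx/L) dx = L³·(1/6 − 1/(4j²π²)); cross terms ∫x·sin(jπx/L)·sin(lπx/L) dx = 0 for j + l even and −4jlL²/(π²(j² − l²)²) for j + l odd, ∫x²·sin(jπx/L)·sin(lπx/L) dx = (−1)^(j+l)·4jlL³/(π²(j² − l²)²); higher powers the same way via product-to-sum and parts.
State is unnormalized: ∫|ψ|² dx = 3.2866, and ∫ψ*·x²·ψ dx = 6.5350, so ⟨x²⟩ = 6.5350 / 3.2866.
⟨x²⟩ = 1.9884.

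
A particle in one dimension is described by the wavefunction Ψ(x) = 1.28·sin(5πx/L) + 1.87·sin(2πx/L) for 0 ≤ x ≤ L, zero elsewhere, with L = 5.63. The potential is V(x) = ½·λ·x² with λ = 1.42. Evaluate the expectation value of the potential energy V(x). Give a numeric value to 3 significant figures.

⟨V⟩ = ∫ V(x)·|Ψ|² dx / ∫|Ψ|² dx.
On 0 ≤ x ≤ L (j ≠ l): ∫sin²(jπx/L) dx = L/2, ∫sin(jπx/L)·sin(lπx/L) dx = 0; diagonal moments ∫x·sin²(jπx/L) dx = L²/4, ∫x²·sin²(jπx/L) dx = L³·(1/6 − 1/(4j²π²)); cross terms ∫x·sin(jπx/L)·sin(lπx/L) dx = 0 for j + l even and −4jlL²/(π²(j² − l²)²) for j + l odd, ∫x²·sin(jπx/L)·sin(lπx/L) dx = (−1)^(j+l)·4jlL³/(π²(j² − l²)²); higher powers the same way via product-to-sum and parts.
State is unnormalized: ∫|Ψ|² dx = 14.456, and ∫Ψ*·V(x)·Ψ dx = 99.852, so ⟨V⟩ = 99.852 / 14.456.
⟨V⟩ = 6.9074.

6.91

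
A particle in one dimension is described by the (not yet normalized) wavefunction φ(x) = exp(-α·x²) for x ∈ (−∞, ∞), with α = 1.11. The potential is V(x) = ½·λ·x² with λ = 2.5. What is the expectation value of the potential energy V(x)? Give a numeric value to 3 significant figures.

0.282

⟨V⟩ = ∫ V(x)·|φ|² dx / ∫|φ|² dx.
Gaussian moments: ∫x^(2j)·e^(−2αx²) dx = (2j−1)!!/(4α)^j · √(π/(2α)), odd powers integrate to 0; here √(π/(2α)) = 1.1896.
State is unnormalized: ∫|φ|² dx = 1.1896, and ∫φ*·V(x)·φ dx = 0.33491, so ⟨V⟩ = 0.33491 / 1.1896.
⟨V⟩ = 0.28153.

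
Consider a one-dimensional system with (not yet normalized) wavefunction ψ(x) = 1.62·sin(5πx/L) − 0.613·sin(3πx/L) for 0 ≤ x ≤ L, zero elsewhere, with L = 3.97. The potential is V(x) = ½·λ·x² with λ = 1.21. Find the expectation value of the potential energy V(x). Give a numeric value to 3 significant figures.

⟨V⟩ = ∫ V(x)·|ψ|² dx / ∫|ψ|² dx.
On 0 ≤ x ≤ L (j ≠ l): ∫sin²(jπx/L) dx = L/2, ∫sin(jπx/L)·sin(lπx/L) dx = 0; diagonal moments ∫x·sin²(jπx/L) dx = L²/4, ∫x²·sin²(jπx/L) dx = L³·(1/6 − 1/(4j²π²)); cross terms ∫x·sin(jπx/L)·sin(lπx/L) dx = 0 for j + l even and −4jlL²/(π²(j² − l²)²) for j + l odd, ∫x²·sin(jπx/L)·sin(lπx/L) dx = (−1)^(j+l)·4jlL³/(π²(j² − l²)²); higher powers the same way via product-to-sum and parts.
State is unnormalized: ∫|ψ|² dx = 5.9553, and ∫ψ*·V(x)·ψ dx = 17.003, so ⟨V⟩ = 17.003 / 5.9553.
⟨V⟩ = 2.8550.

2.86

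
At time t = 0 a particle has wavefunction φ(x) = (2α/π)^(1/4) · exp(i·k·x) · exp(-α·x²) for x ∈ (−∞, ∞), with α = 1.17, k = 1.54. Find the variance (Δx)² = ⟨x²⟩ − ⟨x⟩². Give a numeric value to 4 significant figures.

0.2137

Compute ⟨x⟩ and ⟨x²⟩ separately, then (Δx)² = ⟨x²⟩ − ⟨x⟩².
Gaussian moments: ∫x^(2j)·e^(−2αx²) dx = (2j−1)!!/(4α)^j · √(π/(2α)), odd powers integrate to 0; here √(π/(2α)) = 1.1587.
⟨x⟩ = 0.0000 and ⟨x²⟩ = 0.21368.
(Δx)² = 0.21368 − (0.0000)² = 0.21368.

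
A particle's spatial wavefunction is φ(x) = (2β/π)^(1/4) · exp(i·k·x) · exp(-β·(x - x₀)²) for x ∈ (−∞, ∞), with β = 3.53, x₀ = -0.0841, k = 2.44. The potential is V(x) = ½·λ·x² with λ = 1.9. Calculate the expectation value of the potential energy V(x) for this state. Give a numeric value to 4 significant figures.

⟨V⟩ = ∫ V(x)·|φ|² dx.
Gaussian moments (u = x − x₀): ∫u^(2j)·e^(−2βu²) du = (2j−1)!!/(4β)^j · √(π/(2β)), odd powers integrate to 0; here √(π/(2β)) = 0.66707.
⟨V⟩ = 0.074000.

0.07400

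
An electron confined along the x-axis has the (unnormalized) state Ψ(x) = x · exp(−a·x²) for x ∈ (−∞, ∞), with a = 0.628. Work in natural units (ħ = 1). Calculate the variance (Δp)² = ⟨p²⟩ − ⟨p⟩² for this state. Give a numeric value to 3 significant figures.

Compute ⟨p⟩ and ⟨p²⟩ separately; (Δp)² = ⟨p²⟩ − ⟨p⟩².
Expand each integrand as polynomial × e^(−2ax²) and use ∫x^(2j)·e^(−2ax²) dx = (2j−1)!!/(4a)^j · √(π/(2a)), odd powers → 0; here √(π/(2a)) = 1.5815. Differentiate with the product rule, d/dx e^(−ax²) = −2ax·e^(−ax²).
Normalization: ∫|Ψ|² dx = 0.62959.
⟨p⟩ = 0.0000 and ⟨p²⟩ = 1.8840.
(Δp)² = 1.8840 − (0.0000)² = 1.8840.

1.88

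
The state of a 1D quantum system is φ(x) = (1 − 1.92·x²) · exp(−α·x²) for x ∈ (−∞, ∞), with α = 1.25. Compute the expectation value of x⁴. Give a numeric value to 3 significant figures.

⟨x⁴⟩ = ∫ x⁴·|φ|² dx / ∫|φ|² dx (integrals over the domain).
Expand each integrand as polynomial × e^(−2αx²) and use ∫x^(2j)·e^(−2αx²) dx = (2j−1)!!/(4α)^j · √(π/(2α)), odd powers → 0; here √(π/(2α)) = 1.1210.
State is unnormalized: ∫|φ|² dx = 0.75597, and ∫φ*·x⁴·φ dx = 0.31222, so ⟨x⁴⟩ = 0.31222 / 0.75597.
⟨x⁴⟩ = 0.41300.

0.413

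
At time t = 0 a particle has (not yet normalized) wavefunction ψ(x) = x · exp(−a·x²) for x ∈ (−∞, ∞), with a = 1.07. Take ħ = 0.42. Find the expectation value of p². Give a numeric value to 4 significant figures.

0.5662

p² ψ = −ħ² d²ψ/dx²; ⟨p²⟩ = −ħ² ∫ ψ*·ψ'' dx / ∫|ψ|² dx.
Expand each integrand as polynomial × e^(−2ax²) and use ∫x^(2j)·e^(−2ax²) dx = (2j−1)!!/(4a)^j · √(π/(2a)), odd powers → 0; here √(π/(2a)) = 1.2116. Differentiate with the product rule, d/dx e^(−ax²) = −2ax·e^(−ax²).
State is unnormalized: ∫|ψ|² dx = 0.28309, and ∫ψ*·(−ħ² ψ'') dx = 0.16030, so ⟨p²⟩ = 0.16030 / 0.28309.
⟨p²⟩ = 0.56624.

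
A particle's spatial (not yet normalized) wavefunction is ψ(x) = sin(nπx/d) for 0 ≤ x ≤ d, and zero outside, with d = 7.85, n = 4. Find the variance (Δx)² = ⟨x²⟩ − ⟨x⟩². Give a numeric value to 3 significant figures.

4.94

Compute ⟨x⟩ and ⟨x²⟩ separately, then (Δx)² = ⟨x²⟩ − ⟨x⟩².
With sin²θ = (1 − cos2θ)/2 on 0 ≤ x ≤ d: ∫sin²(nπx/d) dx = d/2, ∫x·sin²(nπx/d) dx = d²/4, ∫x²·sin²(nπx/d) dx = d³·(1/6 − 1/(4n²π²)); higher powers xᵏ the same way, integrating xᵏ·cos(2nπx/d) by parts.
Normalization: ∫|ψ|² dx = 3.9250.
⟨x⟩ = 3.9250 and ⟨x²⟩ = 20.346.
(Δx)² = 20.346 − (3.9250)² = 4.9401.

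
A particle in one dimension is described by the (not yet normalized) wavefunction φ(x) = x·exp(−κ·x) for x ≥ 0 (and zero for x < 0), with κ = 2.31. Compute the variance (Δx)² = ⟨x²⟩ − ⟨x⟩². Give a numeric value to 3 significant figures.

Compute ⟨x⟩ and ⟨x²⟩ separately, then (Δx)² = ⟨x²⟩ − ⟨x⟩².
Every integrand reduces to terms xʲ·e^(−2κx) on [0, ∞); use ∫₀^∞ xʲ·e^(−2κx) dx = j!/(2κ)^(j+1).
Normalization: ∫|φ|² dx = 0.020282.
⟨x⟩ = 0.64935 and ⟨x²⟩ = 0.56221.
(Δx)² = 0.56221 − (0.64935)² = 0.14055.

0.141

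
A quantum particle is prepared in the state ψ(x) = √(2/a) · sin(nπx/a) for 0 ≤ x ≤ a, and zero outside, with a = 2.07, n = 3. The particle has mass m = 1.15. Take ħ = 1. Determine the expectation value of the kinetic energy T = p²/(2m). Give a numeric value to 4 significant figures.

9.013

T = −(ħ²/2m) d²/dx², so ⟨T⟩ = −(ħ²/2m) ∫ ψ*·ψ'' dx; with m = 1.15.
d/dx sin(nπx/a) = (nπ/a)·cos(nπx/a) and d²/dx² sin(nπx/a) = −(nπ/a)²·sin(nπx/a); on 0 ≤ x ≤ a, ∫sin²(nπx/a) dx = a/2 and ∫sin(nπx/a)·cos(nπx/a) dx = 0.
⟨T⟩ = 9.0131.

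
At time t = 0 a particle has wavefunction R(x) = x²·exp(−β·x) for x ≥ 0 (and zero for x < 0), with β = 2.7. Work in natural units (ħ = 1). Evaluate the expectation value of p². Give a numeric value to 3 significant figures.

2.43

p² R = −ħ² d²R/dx²; ⟨p²⟩ = −ħ² ∫ R*·R'' dx / ∫|R|² dx.
Differentiate x²·exp(−β·x) with the product rule; every integrand then reduces to terms xʲ·e^(−2βx) on [0, ∞), with ∫₀^∞ xʲ·e^(−2βx) dx = j!/(2β)^(j+1).
State is unnormalized: ∫|R|² dx = 0.0052269, and ∫R*·(−ħ² R'') dx = 0.012701, so ⟨p²⟩ = 0.012701 / 0.0052269.
⟨p²⟩ = 2.4300.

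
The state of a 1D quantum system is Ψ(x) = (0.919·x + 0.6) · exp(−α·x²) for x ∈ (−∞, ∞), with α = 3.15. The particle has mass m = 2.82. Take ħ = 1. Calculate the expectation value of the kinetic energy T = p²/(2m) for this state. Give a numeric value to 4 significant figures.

T = −(ħ²/2m) d²/dx², so ⟨T⟩ = −(ħ²/2m) ∫ Ψ*·Ψ'' dx / ∫|Ψ|² dx; with m = 2.82.
Expand each integrand as polynomial × e^(−2αx²) and use ∫x^(2j)·e^(−2αx²) dx = (2j−1)!!/(4α)^j · √(π/(2α)), odd powers → 0; here √(π/(2α)) = 0.70616. Differentiate with the product rule, d/dx e^(−αx²) = −2αx·e^(−αx²).
State is unnormalized: ∫|Ψ|² dx = 0.30155, and ∫Ψ*·(−ħ²/2m · Ψ'') dx = 0.22129, so ⟨T⟩ = 0.22129 / 0.30155.
⟨T⟩ = 0.73384.

0.7338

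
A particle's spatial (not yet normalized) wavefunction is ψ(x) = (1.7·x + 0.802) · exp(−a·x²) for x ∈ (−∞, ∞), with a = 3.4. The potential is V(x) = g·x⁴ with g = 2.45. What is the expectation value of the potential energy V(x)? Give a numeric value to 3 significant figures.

0.0792

⟨V⟩ = ∫ V(x)·|ψ|² dx / ∫|ψ|² dx.
Expand each integrand as polynomial × e^(−2ax²) and use ∫x^(2j)·e^(−2ax²) dx = (2j−1)!!/(4a)^j · √(π/(2a)), odd powers → 0; here √(π/(2a)) = 0.67971.
State is unnormalized: ∫|ψ|² dx = 0.58163, and ∫ψ*·V(x)·ψ dx = 0.046072, so ⟨V⟩ = 0.046072 / 0.58163.
⟨V⟩ = 0.079212.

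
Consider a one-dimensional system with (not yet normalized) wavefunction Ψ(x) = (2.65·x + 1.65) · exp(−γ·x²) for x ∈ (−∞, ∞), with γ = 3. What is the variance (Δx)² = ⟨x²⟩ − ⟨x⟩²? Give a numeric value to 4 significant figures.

Compute ⟨x⟩ and ⟨x²⟩ separately, then (Δx)² = ⟨x²⟩ − ⟨x⟩².
Expand each integrand as polynomial × e^(−2γx²) and use ∫x^(2j)·e^(−2γx²) dx = (2j−1)!!/(4γ)^j · √(π/(2γ)), odd powers → 0; here √(π/(2γ)) = 0.72360.
Normalization: ∫|Ψ|² dx = 2.3935.
⟨x⟩ = 0.22032 and ⟨x²⟩ = 0.11282.
(Δx)² = 0.11282 − (0.22032)² = 0.064280.

0.06428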